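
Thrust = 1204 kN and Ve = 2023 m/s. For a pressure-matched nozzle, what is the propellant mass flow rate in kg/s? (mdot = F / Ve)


mdot = F / Ve = 1204000 / 2023 = 595.2 kg/s

595.2 kg/s


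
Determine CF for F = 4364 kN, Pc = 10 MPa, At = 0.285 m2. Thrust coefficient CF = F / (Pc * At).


CF = 4364000 / (10e6 * 0.285) = 1.53

1.53


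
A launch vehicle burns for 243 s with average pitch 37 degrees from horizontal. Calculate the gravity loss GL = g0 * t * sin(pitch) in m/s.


GL = 9.81 * 243 * sin(37 deg) = 1435 m/s

1435 m/s


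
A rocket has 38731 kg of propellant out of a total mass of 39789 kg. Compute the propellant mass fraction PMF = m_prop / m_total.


PMF = 38731 / 39789 = 0.973

0.973


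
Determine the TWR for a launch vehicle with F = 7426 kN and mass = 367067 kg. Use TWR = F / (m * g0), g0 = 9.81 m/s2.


TWR = 7426000 / (367067 * 9.81) = 2.06

2.06


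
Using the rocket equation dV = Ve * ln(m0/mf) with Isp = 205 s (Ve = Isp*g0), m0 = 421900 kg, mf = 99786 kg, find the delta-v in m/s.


Ve = 205 * 9.81 = 2011.05 m/s
dV = 2011.05 * ln(421900/99786) = 2899 m/s

2899 m/s


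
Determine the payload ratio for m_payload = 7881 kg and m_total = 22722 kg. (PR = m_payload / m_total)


PR = 7881 / 22722 = 0.3468

0.3468


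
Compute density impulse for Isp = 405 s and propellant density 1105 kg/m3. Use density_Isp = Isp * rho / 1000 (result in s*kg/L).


rho*Isp = 405 * 1105 / 1000 = 448 s*kg/L

448 s*kg/L


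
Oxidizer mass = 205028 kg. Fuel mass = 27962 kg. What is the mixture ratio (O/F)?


MR = 205028 / 27962 = 7.33

7.33


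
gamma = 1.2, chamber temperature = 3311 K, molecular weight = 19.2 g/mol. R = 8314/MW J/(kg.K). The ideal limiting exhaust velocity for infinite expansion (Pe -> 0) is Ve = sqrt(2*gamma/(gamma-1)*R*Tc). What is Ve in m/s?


R = 8314 / 19.2 = 433.02 J/(kg.K)
Ve = sqrt(2 * 1.2 / (1.2 - 1) * 433.02 * 3311) = 4148 m/s

4148 m/s


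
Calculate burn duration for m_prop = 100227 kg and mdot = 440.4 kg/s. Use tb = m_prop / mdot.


tb = 100227 / 440.4 = 227.6 s

227.6 s


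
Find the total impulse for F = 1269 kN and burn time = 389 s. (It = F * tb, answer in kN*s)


It = 1269 * 389 = 493641 kN*s

493641 kN*s


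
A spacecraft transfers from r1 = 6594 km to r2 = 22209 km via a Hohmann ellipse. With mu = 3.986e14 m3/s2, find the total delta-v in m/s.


V1 = sqrt(mu/r1) = 7774.89 m/s
dV1 = V1*(sqrt(2*r2/(r1+r2)) - 1) = 1880.17 m/s
V2 = sqrt(mu/r2) = 4236.47 m/s
dV2 = V2*(1 - sqrt(2*r1/(r1+r2))) = 1369.82 m/s
Total dV = 3250 m/s

3250 m/s


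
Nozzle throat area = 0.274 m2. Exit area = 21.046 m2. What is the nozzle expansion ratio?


AR = 21.046 / 0.274 = 76.8

76.8


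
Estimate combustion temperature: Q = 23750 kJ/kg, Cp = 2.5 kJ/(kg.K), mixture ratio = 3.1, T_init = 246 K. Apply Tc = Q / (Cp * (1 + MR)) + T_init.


Tc = 23750 / (2.5 * (1 + 3.1)) + 246 = 2563 K

2563 K


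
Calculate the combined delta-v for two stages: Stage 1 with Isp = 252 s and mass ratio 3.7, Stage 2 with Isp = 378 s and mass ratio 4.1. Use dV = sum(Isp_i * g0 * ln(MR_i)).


dV1 = 252 * 9.81 * ln(3.7) = 3234.4 m/s
dV2 = 378 * 9.81 * ln(4.1) = 5232.2 m/s
Total dV = 3234.4 + 5232.2 = 8466.6 m/s ~ 8467 m/s

8467 m/s


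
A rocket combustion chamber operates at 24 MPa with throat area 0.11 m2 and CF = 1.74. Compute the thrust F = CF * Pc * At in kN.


F = 1.74 * 24e6 * 0.11 = 4.5936e+06 N = 4593.6 kN

4593.6 kN


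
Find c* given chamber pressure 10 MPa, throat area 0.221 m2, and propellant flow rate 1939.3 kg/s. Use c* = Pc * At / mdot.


c* = 10e6 * 0.221 / 1939.3 = 1140 m/s

1140 m/s


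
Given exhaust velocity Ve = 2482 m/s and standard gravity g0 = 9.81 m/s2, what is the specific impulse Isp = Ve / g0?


Isp = Ve / g0 = 2482 / 9.81 = 253.0 s

253.0 s


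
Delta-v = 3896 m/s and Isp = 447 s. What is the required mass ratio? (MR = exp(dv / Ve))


Ve = 447 * 9.81 = 4385.07 m/s
MR = exp(3896 / 4385.07) = 2.431

2.431


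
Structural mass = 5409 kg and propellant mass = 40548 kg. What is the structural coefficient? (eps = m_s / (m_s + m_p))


eps = 5409 / (5409 + 40548) = 0.1177

0.1177


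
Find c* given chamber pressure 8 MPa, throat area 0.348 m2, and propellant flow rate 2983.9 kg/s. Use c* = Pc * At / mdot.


c* = 8e6 * 0.348 / 2983.9 = 933 m/s

933 m/s


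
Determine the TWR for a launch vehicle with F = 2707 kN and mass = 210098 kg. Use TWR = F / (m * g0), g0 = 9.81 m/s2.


TWR = 2707000 / (210098 * 9.81) = 1.31

1.31


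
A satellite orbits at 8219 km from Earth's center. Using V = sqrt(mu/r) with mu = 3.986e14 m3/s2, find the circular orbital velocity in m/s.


V = sqrt(3.986e14 / 8219000) = 6964 m/s

6964 m/s


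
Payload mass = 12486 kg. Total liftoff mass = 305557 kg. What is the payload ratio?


PR = 12486 / 305557 = 0.0409

0.0409


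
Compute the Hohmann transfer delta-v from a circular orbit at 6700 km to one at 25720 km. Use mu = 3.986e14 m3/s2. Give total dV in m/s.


V1 = sqrt(mu/r1) = 7713.14 m/s
dV1 = V1*(sqrt(2*r2/(r1+r2)) - 1) = 2002.58 m/s
V2 = sqrt(mu/r2) = 3936.71 m/s
dV2 = V2*(1 - sqrt(2*r1/(r1+r2))) = 1405.78 m/s
Total dV = 3408 m/s

3408 m/s


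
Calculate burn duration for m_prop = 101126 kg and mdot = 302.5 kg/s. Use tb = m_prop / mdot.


tb = 101126 / 302.5 = 334.3 s

334.3 s


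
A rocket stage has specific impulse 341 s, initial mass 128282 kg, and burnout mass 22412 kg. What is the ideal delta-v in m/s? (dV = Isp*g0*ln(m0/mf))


Ve = 341 * 9.81 = 3345.21 m/s
dV = 3345.21 * ln(128282/22412) = 5836 m/s

5836 m/s


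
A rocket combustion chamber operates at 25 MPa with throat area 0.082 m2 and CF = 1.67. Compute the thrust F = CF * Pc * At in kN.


F = 1.67 * 25e6 * 0.082 = 3.4235e+06 N = 3423.5 kN

3423.5 kN


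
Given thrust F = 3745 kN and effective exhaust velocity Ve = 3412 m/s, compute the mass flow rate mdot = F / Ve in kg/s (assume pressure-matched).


mdot = F / Ve = 3745000 / 3412 = 1097.6 kg/s

1097.6 kg/s


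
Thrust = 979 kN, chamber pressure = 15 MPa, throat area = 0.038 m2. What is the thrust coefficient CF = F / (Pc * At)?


CF = 979000 / (15e6 * 0.038) = 1.72

1.72


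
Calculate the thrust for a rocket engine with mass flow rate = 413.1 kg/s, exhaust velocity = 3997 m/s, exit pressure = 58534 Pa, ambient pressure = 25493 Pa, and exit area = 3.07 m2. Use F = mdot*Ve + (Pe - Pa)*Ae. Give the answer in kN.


F = 413.1 * 3997 + (58534 - 25493) * 3.07 = 1.7526e+06 N = 1752.6 kN

1752.6 kN


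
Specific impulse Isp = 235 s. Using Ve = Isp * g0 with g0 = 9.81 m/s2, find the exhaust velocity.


Ve = Isp * g0 = 235 * 9.81 = 2305.3 m/s

2305.3 m/s


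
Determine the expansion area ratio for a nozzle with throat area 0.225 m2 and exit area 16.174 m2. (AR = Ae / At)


AR = 16.174 / 0.225 = 71.9

71.9


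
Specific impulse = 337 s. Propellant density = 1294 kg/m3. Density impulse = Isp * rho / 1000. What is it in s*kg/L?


rho*Isp = 337 * 1294 / 1000 = 436 s*kg/L

436 s*kg/L


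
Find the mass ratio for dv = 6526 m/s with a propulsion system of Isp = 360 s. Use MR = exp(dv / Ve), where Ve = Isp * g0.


Ve = 360 * 9.81 = 3531.6 m/s
MR = exp(6526 / 3531.6) = 6.346

6.346


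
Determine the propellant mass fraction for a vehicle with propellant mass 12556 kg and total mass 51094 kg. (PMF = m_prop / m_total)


PMF = 12556 / 51094 = 0.246

0.246


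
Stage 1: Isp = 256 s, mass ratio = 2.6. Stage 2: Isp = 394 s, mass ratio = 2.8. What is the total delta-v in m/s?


dV1 = 256 * 9.81 * ln(2.6) = 2399.6 m/s
dV2 = 394 * 9.81 * ln(2.8) = 3979.6 m/s
Total dV = 2399.6 + 3979.6 = 6379.2 m/s ~ 6379 m/s

6379 m/s


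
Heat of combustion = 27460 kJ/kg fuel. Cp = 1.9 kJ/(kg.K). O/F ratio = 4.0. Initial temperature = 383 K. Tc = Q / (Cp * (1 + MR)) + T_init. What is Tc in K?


Tc = 27460 / (1.9 * (1 + 4.0)) + 383 = 3274 K

3274 K


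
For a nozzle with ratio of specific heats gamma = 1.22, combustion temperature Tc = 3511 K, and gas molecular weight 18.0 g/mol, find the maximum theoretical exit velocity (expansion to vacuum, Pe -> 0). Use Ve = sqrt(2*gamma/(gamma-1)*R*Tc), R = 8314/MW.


R = 8314 / 18.0 = 461.89 J/(kg.K)
Ve = sqrt(2 * 1.22 / (1.22 - 1) * 461.89 * 3511) = 4241 m/s

4241 m/s


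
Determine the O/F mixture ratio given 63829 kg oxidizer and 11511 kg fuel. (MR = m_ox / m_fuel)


MR = 63829 / 11511 = 5.55

5.55


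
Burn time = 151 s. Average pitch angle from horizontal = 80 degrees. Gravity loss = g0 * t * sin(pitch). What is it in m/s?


GL = 9.81 * 151 * sin(80 deg) = 1459 m/s

1459 m/s


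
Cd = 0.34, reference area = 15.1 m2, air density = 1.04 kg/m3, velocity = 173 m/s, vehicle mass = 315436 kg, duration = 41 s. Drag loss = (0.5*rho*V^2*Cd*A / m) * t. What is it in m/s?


D = 0.5 * 1.04 * 173^2 * 0.34 * 15.1 = 79900.85 N
a = 79900.85 / 315436 = 0.2533 m/s2
dV = 0.2533 * 41 = 10.4 m/s

10.4 m/s


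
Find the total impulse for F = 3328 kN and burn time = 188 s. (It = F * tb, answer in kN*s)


It = 3328 * 188 = 625664 kN*s

625664 kN*s


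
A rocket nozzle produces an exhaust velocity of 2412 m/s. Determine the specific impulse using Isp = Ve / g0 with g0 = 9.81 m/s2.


Isp = Ve / g0 = 2412 / 9.81 = 245.9 s

245.9 s


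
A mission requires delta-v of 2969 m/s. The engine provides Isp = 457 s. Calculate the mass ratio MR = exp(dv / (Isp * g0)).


Ve = 457 * 9.81 = 4483.17 m/s
MR = exp(2969 / 4483.17) = 1.939

1.939


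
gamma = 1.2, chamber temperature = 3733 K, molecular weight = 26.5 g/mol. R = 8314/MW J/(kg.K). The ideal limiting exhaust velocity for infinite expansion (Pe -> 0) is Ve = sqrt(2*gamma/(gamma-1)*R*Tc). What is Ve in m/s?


R = 8314 / 26.5 = 313.74 J/(kg.K)
Ve = sqrt(2 * 1.2 / (1.2 - 1) * 313.74 * 3733) = 3749 m/s

3749 m/s


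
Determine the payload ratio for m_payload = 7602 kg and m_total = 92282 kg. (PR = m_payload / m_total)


PR = 7602 / 92282 = 0.0824

0.0824


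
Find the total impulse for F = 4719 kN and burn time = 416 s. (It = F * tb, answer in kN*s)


It = 4719 * 416 = 1963104 kN*s

1963104 kN*s


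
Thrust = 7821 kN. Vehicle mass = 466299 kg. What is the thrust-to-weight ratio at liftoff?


TWR = 7821000 / (466299 * 9.81) = 1.71

1.71


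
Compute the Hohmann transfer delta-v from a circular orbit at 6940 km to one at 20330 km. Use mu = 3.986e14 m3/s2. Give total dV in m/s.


V1 = sqrt(mu/r1) = 7578.6 m/s
dV1 = V1*(sqrt(2*r2/(r1+r2)) - 1) = 1675.41 m/s
V2 = sqrt(mu/r2) = 4427.92 m/s
dV2 = V2*(1 - sqrt(2*r1/(r1+r2))) = 1268.9 m/s
Total dV = 2944 m/s

2944 m/s


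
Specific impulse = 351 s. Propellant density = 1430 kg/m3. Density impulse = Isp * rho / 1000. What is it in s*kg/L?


rho*Isp = 351 * 1430 / 1000 = 502 s*kg/L

502 s*kg/L


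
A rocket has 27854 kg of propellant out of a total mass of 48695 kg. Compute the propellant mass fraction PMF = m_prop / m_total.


PMF = 27854 / 48695 = 0.572

0.572


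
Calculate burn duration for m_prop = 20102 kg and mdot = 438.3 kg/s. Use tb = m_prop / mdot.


tb = 20102 / 438.3 = 45.9 s

45.9 s


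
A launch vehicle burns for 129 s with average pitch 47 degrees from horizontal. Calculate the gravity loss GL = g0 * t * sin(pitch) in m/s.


GL = 9.81 * 129 * sin(47 deg) = 926 m/s

926 m/s


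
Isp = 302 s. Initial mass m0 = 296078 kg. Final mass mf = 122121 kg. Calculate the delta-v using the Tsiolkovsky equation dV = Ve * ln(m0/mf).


Ve = 302 * 9.81 = 2962.62 m/s
dV = 2962.62 * ln(296078/122121) = 2624 m/s

2624 m/s


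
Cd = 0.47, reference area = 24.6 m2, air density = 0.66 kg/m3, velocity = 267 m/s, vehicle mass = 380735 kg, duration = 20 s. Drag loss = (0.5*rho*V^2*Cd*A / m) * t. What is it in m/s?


D = 0.5 * 0.66 * 267^2 * 0.47 * 24.6 = 272000.33 N
a = 272000.33 / 380735 = 0.7144 m/s2
dV = 0.7144 * 20 = 14.3 m/s

14.3 m/s


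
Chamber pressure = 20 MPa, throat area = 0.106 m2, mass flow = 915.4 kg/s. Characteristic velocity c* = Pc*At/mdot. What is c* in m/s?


c* = 20e6 * 0.106 / 915.4 = 2316 m/s

2316 m/s


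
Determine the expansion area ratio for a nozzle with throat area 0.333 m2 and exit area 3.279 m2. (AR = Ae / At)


AR = 3.279 / 0.333 = 9.8

9.8


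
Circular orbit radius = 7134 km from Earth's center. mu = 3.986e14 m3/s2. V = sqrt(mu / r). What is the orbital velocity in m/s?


V = sqrt(3.986e14 / 7134000) = 7475 m/s

7475 m/s


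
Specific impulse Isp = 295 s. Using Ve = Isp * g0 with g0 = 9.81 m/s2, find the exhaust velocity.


Ve = Isp * g0 = 295 * 9.81 = 2894.0 m/s

2894.0 m/s


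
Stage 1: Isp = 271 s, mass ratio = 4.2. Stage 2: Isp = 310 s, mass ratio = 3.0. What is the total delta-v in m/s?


dV1 = 271 * 9.81 * ln(4.2) = 3815.2 m/s
dV2 = 310 * 9.81 * ln(3.0) = 3341.0 m/s
Total dV = 3815.2 + 3341.0 = 7156.2 m/s ~ 7156 m/s

7156 m/s


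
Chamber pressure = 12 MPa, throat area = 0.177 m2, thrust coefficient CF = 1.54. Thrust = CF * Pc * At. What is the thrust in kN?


F = 1.54 * 12e6 * 0.177 = 3.2710e+06 N = 3271.0 kN

3271.0 kN


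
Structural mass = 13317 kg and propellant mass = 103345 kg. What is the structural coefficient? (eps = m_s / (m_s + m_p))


eps = 13317 / (13317 + 103345) = 0.1142

0.1142


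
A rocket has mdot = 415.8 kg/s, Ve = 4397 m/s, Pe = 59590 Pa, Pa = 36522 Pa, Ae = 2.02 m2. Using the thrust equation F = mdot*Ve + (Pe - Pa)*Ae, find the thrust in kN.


F = 415.8 * 4397 + (59590 - 36522) * 2.02 = 1.8749e+06 N = 1874.9 kN

1874.9 kN


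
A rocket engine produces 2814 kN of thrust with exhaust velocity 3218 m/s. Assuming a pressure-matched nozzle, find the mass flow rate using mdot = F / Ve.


mdot = F / Ve = 2814000 / 3218 = 874.5 kg/s

874.5 kg/s


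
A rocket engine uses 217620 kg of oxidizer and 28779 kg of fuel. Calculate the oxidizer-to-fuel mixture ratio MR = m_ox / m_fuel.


MR = 217620 / 28779 = 7.56

7.56


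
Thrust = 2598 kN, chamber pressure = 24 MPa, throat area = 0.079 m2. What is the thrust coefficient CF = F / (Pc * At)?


CF = 2598000 / (24e6 * 0.079) = 1.37

1.37


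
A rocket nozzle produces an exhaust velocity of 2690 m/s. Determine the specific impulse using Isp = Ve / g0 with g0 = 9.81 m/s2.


Isp = Ve / g0 = 2690 / 9.81 = 274.2 s

274.2 s


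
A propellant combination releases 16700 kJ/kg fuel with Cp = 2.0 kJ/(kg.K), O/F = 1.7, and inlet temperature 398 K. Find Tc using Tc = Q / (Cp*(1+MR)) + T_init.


Tc = 16700 / (2.0 * (1 + 1.7)) + 398 = 3491 K

3491 K


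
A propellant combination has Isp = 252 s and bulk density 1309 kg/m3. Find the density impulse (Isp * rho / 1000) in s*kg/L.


rho*Isp = 252 * 1309 / 1000 = 330 s*kg/L

330 s*kg/L


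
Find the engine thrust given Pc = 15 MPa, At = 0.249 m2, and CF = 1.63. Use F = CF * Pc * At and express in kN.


F = 1.63 * 15e6 * 0.249 = 6.0880e+06 N = 6088.1 kN

6088.1 kN


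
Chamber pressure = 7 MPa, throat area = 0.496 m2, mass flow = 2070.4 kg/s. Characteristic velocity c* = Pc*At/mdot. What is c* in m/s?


c* = 7e6 * 0.496 / 2070.4 = 1677 m/s

1677 m/s


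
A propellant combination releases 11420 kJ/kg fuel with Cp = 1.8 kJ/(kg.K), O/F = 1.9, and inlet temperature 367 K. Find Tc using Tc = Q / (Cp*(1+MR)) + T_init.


Tc = 11420 / (1.8 * (1 + 1.9)) + 367 = 2555 K

2555 K


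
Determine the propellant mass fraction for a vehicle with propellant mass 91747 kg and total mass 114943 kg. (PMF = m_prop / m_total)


PMF = 91747 / 114943 = 0.798

0.798


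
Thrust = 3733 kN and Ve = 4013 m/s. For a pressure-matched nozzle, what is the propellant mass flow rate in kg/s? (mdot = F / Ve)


mdot = F / Ve = 3733000 / 4013 = 930.2 kg/s

930.2 kg/s


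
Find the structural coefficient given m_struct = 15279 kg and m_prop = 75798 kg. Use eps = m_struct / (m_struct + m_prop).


eps = 15279 / (15279 + 75798) = 0.1678

0.1678


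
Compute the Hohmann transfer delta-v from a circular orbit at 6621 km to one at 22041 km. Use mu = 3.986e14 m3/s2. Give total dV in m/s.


V1 = sqrt(mu/r1) = 7759.02 m/s
dV1 = V1*(sqrt(2*r2/(r1+r2)) - 1) = 1863.4 m/s
V2 = sqrt(mu/r2) = 4252.58 m/s
dV2 = V2*(1 - sqrt(2*r1/(r1+r2))) = 1362.06 m/s
Total dV = 3225 m/s

3225 m/s


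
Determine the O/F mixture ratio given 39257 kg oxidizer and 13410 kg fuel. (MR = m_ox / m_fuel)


MR = 39257 / 13410 = 2.93

2.93


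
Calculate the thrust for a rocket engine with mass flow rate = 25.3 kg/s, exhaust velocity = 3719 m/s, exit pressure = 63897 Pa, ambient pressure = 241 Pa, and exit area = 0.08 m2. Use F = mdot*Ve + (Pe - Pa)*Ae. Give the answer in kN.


F = 25.3 * 3719 + (63897 - 241) * 0.08 = 99183.0 N = 99.2 kN

99.2 kN


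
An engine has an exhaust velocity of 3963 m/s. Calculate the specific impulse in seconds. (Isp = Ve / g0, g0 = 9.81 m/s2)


Isp = Ve / g0 = 3963 / 9.81 = 404.0 s

404.0 s


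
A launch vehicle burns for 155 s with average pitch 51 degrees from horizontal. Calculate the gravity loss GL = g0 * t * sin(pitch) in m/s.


GL = 9.81 * 155 * sin(51 deg) = 1182 m/s

1182 m/s


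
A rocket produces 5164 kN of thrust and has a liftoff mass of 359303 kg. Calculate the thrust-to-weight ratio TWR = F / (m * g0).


TWR = 5164000 / (359303 * 9.81) = 1.47

1.47


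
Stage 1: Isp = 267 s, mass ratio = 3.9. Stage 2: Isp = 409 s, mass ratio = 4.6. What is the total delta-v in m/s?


dV1 = 267 * 9.81 * ln(3.9) = 3564.8 m/s
dV2 = 409 * 9.81 * ln(4.6) = 6123.0 m/s
Total dV = 3564.8 + 6123.0 = 9687.8 m/s ~ 9688 m/s

9688 m/s


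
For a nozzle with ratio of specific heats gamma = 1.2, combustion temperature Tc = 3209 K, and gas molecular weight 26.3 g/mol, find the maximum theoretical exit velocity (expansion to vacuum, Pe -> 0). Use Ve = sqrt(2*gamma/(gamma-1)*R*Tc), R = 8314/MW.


R = 8314 / 26.3 = 316.12 J/(kg.K)
Ve = sqrt(2 * 1.2 / (1.2 - 1) * 316.12 * 3209) = 3489 m/s

3489 m/s


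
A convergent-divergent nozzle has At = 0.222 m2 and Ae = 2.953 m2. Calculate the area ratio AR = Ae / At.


AR = 2.953 / 0.222 = 13.3

13.3


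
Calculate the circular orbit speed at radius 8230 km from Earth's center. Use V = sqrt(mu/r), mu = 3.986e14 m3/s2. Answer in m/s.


V = sqrt(3.986e14 / 8230000) = 6959 m/s

6959 m/s


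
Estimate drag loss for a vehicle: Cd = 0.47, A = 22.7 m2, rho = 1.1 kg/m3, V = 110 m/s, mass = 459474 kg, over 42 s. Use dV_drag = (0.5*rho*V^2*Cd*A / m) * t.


D = 0.5 * 1.1 * 110^2 * 0.47 * 22.7 = 71002.2 N
a = 71002.2 / 459474 = 0.1545 m/s2
dV = 0.1545 * 42 = 6.5 m/s

6.5 m/s


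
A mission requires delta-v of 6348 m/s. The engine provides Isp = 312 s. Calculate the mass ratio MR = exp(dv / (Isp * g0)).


Ve = 312 * 9.81 = 3060.72 m/s
MR = exp(6348 / 3060.72) = 7.957

7.957


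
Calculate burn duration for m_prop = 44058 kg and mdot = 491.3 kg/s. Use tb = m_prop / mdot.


tb = 44058 / 491.3 = 89.7 s

89.7 s


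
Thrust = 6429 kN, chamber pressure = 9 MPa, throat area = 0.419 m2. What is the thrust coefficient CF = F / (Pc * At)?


CF = 6429000 / (9e6 * 0.419) = 1.7

1.7


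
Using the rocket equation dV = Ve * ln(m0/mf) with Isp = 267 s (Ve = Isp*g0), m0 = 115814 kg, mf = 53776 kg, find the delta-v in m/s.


Ve = 267 * 9.81 = 2619.27 m/s
dV = 2619.27 * ln(115814/53776) = 2009 m/s

2009 m/s


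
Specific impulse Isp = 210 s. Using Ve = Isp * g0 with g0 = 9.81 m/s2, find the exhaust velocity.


Ve = Isp * g0 = 210 * 9.81 = 2060.1 m/s

2060.1 m/s


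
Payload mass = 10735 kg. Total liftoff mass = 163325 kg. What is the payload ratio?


PR = 10735 / 163325 = 0.0657

0.0657


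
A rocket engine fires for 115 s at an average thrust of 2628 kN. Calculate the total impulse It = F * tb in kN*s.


It = 2628 * 115 = 302220 kN*s

302220 kN*s


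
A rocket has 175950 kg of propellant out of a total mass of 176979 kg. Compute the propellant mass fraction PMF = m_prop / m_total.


PMF = 175950 / 176979 = 0.994

0.994


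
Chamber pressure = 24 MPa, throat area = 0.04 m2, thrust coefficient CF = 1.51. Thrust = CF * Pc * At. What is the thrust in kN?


F = 1.51 * 24e6 * 0.04 = 1.4496e+06 N = 1449.6 kN

1449.6 kN


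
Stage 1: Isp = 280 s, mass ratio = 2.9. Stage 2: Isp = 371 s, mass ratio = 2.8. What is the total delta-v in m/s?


dV1 = 280 * 9.81 * ln(2.9) = 2924.5 m/s
dV2 = 371 * 9.81 * ln(2.8) = 3747.3 m/s
Total dV = 2924.5 + 3747.3 = 6671.8 m/s ~ 6672 m/s

6672 m/s


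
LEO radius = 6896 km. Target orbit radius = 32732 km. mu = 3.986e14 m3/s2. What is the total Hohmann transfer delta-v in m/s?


V1 = sqrt(mu/r1) = 7602.74 m/s
dV1 = V1*(sqrt(2*r2/(r1+r2)) - 1) = 2168.96 m/s
V2 = sqrt(mu/r2) = 3489.65 m/s
dV2 = V2*(1 - sqrt(2*r1/(r1+r2))) = 1430.95 m/s
Total dV = 3600 m/s

3600 m/s


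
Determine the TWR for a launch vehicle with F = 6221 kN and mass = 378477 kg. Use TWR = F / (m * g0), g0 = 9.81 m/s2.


TWR = 6221000 / (378477 * 9.81) = 1.68

1.68


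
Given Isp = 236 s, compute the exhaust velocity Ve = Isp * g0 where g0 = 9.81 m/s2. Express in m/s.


Ve = Isp * g0 = 236 * 9.81 = 2315.2 m/s

2315.2 m/s


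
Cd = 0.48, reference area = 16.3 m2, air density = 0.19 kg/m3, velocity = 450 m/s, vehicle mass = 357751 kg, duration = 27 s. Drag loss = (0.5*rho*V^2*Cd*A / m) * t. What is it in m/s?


D = 0.5 * 0.19 * 450^2 * 0.48 * 16.3 = 150514.2 N
a = 150514.2 / 357751 = 0.4207 m/s2
dV = 0.4207 * 27 = 11.4 m/s

11.4 m/s


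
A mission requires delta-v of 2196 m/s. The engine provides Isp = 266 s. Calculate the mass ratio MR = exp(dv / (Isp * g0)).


Ve = 266 * 9.81 = 2609.46 m/s
MR = exp(2196 / 2609.46) = 2.32

2.32


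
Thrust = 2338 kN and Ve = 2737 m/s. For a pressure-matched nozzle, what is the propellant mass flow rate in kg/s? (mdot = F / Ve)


mdot = F / Ve = 2338000 / 2737 = 854.2 kg/s

854.2 kg/s


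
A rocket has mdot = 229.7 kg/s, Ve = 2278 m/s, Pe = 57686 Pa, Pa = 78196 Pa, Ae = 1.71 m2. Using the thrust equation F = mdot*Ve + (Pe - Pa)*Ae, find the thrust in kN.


F = 229.7 * 2278 + (57686 - 78196) * 1.71 = 488184.0 N = 488.2 kN

488.2 kN


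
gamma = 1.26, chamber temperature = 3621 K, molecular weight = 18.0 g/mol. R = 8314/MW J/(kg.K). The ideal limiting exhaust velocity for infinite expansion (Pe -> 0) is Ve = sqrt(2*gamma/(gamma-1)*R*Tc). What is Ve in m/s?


R = 8314 / 18.0 = 461.89 J/(kg.K)
Ve = sqrt(2 * 1.26 / (1.26 - 1) * 461.89 * 3621) = 4026 m/s

4026 m/s


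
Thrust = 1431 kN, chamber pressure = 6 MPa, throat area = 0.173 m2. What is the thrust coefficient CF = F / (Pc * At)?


CF = 1431000 / (6e6 * 0.173) = 1.38

1.38


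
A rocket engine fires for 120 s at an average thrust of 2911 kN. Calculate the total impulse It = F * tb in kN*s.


It = 2911 * 120 = 349320 kN*s

349320 kN*s


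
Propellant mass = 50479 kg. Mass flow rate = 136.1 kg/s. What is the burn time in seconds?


tb = 50479 / 136.1 = 370.9 s

370.9 s


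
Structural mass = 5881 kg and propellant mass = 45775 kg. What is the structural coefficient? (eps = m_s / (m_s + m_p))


eps = 5881 / (5881 + 45775) = 0.1138

0.1138


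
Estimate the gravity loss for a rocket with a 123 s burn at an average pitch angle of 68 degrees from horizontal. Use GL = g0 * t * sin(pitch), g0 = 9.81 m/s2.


GL = 9.81 * 123 * sin(68 deg) = 1119 m/s

1119 m/s


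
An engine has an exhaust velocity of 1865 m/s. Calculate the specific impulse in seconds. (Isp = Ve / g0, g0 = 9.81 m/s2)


Isp = Ve / g0 = 1865 / 9.81 = 190.1 s

190.1 s


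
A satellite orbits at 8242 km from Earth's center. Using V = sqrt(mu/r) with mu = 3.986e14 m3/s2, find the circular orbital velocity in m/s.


V = sqrt(3.986e14 / 8242000) = 6954 m/s

6954 m/s


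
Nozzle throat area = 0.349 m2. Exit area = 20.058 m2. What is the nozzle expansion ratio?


AR = 20.058 / 0.349 = 57.5

57.5


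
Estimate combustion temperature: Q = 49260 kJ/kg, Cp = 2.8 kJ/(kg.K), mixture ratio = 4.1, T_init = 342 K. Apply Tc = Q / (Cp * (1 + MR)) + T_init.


Tc = 49260 / (2.8 * (1 + 4.1)) + 342 = 3792 K

3792 K


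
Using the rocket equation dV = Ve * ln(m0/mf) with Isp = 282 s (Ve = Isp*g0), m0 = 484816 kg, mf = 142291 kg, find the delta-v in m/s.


Ve = 282 * 9.81 = 2766.42 m/s
dV = 2766.42 * ln(484816/142291) = 3391 m/s

3391 m/s


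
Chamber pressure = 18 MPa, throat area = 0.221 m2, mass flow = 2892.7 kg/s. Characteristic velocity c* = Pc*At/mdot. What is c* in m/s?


c* = 18e6 * 0.221 / 2892.7 = 1375 m/s

1375 m/s


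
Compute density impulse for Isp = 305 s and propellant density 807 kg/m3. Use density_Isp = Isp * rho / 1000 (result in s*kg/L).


rho*Isp = 305 * 807 / 1000 = 246 s*kg/L

246 s*kg/L


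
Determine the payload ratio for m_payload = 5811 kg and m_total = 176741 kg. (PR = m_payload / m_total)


PR = 5811 / 176741 = 0.0329

0.0329


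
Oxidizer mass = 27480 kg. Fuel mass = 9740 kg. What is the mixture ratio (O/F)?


MR = 27480 / 9740 = 2.82

2.82


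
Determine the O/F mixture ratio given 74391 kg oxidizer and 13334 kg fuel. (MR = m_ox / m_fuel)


MR = 74391 / 13334 = 5.58

5.58


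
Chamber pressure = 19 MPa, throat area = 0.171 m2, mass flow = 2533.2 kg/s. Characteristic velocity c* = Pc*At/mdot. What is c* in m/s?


c* = 19e6 * 0.171 / 2533.2 = 1283 m/s

1283 m/s


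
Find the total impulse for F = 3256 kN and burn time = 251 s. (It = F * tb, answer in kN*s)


It = 3256 * 251 = 817256 kN*s

817256 kN*s


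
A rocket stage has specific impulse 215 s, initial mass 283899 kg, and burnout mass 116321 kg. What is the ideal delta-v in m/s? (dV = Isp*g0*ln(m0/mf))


Ve = 215 * 9.81 = 2109.15 m/s
dV = 2109.15 * ln(283899/116321) = 1882 m/s

1882 m/s


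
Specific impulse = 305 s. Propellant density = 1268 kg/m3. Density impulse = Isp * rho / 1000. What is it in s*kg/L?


rho*Isp = 305 * 1268 / 1000 = 387 s*kg/L

387 s*kg/L


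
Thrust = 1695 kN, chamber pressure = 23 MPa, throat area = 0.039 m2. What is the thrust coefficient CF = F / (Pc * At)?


CF = 1695000 / (23e6 * 0.039) = 1.89

1.89


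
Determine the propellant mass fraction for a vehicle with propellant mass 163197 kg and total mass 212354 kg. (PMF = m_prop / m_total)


PMF = 163197 / 212354 = 0.769

0.769


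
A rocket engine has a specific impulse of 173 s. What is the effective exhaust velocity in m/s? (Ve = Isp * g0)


Ve = Isp * g0 = 173 * 9.81 = 1697.1 m/s

1697.1 m/s


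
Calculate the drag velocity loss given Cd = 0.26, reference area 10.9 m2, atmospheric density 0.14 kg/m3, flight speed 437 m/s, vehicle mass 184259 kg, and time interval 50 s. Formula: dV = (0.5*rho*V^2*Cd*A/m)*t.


D = 0.5 * 0.14 * 437^2 * 0.26 * 10.9 = 37884.43 N
a = 37884.43 / 184259 = 0.2056 m/s2
dV = 0.2056 * 50 = 10.3 m/s

10.3 m/s


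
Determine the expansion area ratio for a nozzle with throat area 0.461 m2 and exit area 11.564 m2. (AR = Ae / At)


AR = 11.564 / 0.461 = 25.1

25.1


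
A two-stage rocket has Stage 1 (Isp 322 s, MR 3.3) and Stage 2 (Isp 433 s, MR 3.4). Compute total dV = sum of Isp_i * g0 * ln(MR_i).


dV1 = 322 * 9.81 * ln(3.3) = 3771.4 m/s
dV2 = 433 * 9.81 * ln(3.4) = 5198.3 m/s
Total dV = 3771.4 + 5198.3 = 8969.7 m/s ~ 8970 m/s

8970 m/s


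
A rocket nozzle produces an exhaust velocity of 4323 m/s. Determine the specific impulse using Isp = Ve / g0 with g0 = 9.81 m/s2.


Isp = Ve / g0 = 4323 / 9.81 = 440.7 s

440.7 s


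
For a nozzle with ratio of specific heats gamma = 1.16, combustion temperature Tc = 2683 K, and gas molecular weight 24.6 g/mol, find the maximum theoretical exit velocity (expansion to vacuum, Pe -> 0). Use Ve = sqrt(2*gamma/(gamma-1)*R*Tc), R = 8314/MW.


R = 8314 / 24.6 = 337.97 J/(kg.K)
Ve = sqrt(2 * 1.16 / (1.16 - 1) * 337.97 * 2683) = 3626 m/s

3626 m/s


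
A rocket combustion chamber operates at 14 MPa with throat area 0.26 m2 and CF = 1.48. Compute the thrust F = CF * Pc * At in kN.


F = 1.48 * 14e6 * 0.26 = 5.3872e+06 N = 5387.2 kN

5387.2 kN


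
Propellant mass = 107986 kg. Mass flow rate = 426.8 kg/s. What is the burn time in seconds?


tb = 107986 / 426.8 = 253.0 s

253.0 s


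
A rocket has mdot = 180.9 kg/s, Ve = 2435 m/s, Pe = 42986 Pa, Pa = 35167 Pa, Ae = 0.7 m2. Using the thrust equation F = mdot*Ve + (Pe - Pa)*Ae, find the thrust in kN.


F = 180.9 * 2435 + (42986 - 35167) * 0.7 = 445965.0 N = 446.0 kN

446.0 kN


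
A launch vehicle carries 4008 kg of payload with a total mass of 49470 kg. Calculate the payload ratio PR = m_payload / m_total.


PR = 4008 / 49470 = 0.081

0.081


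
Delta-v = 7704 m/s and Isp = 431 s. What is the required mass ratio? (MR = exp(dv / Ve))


Ve = 431 * 9.81 = 4228.11 m/s
MR = exp(7704 / 4228.11) = 6.185

6.185


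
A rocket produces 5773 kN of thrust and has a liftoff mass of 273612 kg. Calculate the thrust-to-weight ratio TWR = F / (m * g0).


TWR = 5773000 / (273612 * 9.81) = 2.15

2.15


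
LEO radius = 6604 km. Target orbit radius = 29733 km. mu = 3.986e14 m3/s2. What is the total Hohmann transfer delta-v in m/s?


V1 = sqrt(mu/r1) = 7769.0 m/s
dV1 = V1*(sqrt(2*r2/(r1+r2)) - 1) = 2169.59 m/s
V2 = sqrt(mu/r2) = 3661.42 m/s
dV2 = V2*(1 - sqrt(2*r1/(r1+r2))) = 1453.96 m/s
Total dV = 3624 m/s

3624 m/s


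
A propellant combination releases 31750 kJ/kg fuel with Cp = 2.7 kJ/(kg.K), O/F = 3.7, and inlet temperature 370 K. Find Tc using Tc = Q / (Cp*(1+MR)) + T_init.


Tc = 31750 / (2.7 * (1 + 3.7)) + 370 = 2872 K

2872 K


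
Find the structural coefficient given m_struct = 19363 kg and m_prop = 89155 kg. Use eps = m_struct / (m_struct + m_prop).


eps = 19363 / (19363 + 89155) = 0.1784

0.1784


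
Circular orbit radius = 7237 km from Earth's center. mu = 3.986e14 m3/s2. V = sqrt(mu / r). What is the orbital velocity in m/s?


V = sqrt(3.986e14 / 7237000) = 7421 m/s

7421 m/s


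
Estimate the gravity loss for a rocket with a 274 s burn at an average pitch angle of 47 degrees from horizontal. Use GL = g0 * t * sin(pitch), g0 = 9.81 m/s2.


GL = 9.81 * 274 * sin(47 deg) = 1966 m/s

1966 m/s


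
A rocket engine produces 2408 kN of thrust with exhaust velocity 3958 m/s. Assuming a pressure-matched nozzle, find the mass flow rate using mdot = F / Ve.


mdot = F / Ve = 2408000 / 3958 = 608.4 kg/s

608.4 kg/s


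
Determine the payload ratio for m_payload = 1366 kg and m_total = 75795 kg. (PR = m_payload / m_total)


PR = 1366 / 75795 = 0.018

0.018


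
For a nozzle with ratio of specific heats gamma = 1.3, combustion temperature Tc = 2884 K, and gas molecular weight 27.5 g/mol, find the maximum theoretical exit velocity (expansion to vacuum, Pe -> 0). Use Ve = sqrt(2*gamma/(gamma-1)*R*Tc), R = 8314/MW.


R = 8314 / 27.5 = 302.33 J/(kg.K)
Ve = sqrt(2 * 1.3 / (1.3 - 1) * 302.33 * 2884) = 2749 m/s

2749 m/s


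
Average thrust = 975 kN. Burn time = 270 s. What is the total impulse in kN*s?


It = 975 * 270 = 263250 kN*s

263250 kN*s


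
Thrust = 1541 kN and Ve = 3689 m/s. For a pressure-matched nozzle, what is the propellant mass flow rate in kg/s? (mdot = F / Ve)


mdot = F / Ve = 1541000 / 3689 = 417.7 kg/s

417.7 kg/s


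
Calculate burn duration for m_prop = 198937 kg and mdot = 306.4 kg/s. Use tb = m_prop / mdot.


tb = 198937 / 306.4 = 649.3 s

649.3 s


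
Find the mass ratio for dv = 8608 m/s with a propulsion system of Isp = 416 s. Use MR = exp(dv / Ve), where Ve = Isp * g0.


Ve = 416 * 9.81 = 4080.96 m/s
MR = exp(8608 / 4080.96) = 8.243

8.243


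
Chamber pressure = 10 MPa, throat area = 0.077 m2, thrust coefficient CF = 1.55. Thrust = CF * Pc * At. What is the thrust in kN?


F = 1.55 * 10e6 * 0.077 = 1.1935e+06 N = 1193.5 kN

1193.5 kN


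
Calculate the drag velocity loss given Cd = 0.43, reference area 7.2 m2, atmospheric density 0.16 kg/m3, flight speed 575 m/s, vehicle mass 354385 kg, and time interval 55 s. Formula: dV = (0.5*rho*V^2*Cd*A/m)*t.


D = 0.5 * 0.16 * 575^2 * 0.43 * 7.2 = 81889.2 N
a = 81889.2 / 354385 = 0.2311 m/s2
dV = 0.2311 * 55 = 12.7 m/s

12.7 m/s


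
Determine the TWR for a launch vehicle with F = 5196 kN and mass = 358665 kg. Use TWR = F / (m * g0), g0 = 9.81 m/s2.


TWR = 5196000 / (358665 * 9.81) = 1.48

1.48


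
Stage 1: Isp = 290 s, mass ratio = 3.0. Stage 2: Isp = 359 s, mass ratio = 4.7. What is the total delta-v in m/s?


dV1 = 290 * 9.81 * ln(3.0) = 3125.4 m/s
dV2 = 359 * 9.81 * ln(4.7) = 5450.2 m/s
Total dV = 3125.4 + 5450.2 = 8575.6 m/s ~ 8576 m/s

8576 m/s


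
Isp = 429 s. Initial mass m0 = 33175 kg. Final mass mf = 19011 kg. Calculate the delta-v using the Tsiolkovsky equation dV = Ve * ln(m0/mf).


Ve = 429 * 9.81 = 4208.49 m/s
dV = 4208.49 * ln(33175/19011) = 2343 m/s

2343 m/s


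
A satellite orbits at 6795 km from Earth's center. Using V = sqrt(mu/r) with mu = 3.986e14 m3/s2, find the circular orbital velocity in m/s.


V = sqrt(3.986e14 / 6795000) = 7659 m/s

7659 m/s


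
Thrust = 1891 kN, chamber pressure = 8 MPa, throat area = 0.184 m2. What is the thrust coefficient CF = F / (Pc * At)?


CF = 1891000 / (8e6 * 0.184) = 1.28

1.28


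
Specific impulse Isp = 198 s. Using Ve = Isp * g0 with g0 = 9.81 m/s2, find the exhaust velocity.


Ve = Isp * g0 = 198 * 9.81 = 1942.4 m/s

1942.4 m/s


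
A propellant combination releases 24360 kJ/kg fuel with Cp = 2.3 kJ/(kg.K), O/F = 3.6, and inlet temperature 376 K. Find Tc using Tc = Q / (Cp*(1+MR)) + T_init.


Tc = 24360 / (2.3 * (1 + 3.6)) + 376 = 2678 K

2678 K


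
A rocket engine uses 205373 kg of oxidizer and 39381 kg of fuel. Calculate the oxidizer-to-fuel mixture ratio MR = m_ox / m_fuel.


MR = 205373 / 39381 = 5.22

5.22


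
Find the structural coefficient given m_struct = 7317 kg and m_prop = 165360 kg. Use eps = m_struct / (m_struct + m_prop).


eps = 7317 / (7317 + 165360) = 0.0424

0.0424


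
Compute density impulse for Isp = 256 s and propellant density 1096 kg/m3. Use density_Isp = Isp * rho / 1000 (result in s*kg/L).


rho*Isp = 256 * 1096 / 1000 = 281 s*kg/L

281 s*kg/L


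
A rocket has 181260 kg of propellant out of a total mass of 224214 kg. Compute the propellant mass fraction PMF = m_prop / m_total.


PMF = 181260 / 224214 = 0.808

0.808


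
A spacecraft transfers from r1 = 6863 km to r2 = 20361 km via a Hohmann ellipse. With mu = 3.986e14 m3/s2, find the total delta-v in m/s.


V1 = sqrt(mu/r1) = 7620.99 m/s
dV1 = V1*(sqrt(2*r2/(r1+r2)) - 1) = 1699.74 m/s
V2 = sqrt(mu/r2) = 4424.55 m/s
dV2 = V2*(1 - sqrt(2*r1/(r1+r2))) = 1282.85 m/s
Total dV = 2983 m/s

2983 m/s


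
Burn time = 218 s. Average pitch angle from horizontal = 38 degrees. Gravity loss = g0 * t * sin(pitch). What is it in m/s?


GL = 9.81 * 218 * sin(38 deg) = 1317 m/s

1317 m/s


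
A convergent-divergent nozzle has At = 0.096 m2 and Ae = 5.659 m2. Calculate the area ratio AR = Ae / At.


AR = 5.659 / 0.096 = 58.9

58.9


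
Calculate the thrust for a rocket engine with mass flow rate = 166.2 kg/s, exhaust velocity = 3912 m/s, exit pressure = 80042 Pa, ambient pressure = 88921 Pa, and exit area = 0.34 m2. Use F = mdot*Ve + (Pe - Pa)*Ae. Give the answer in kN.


F = 166.2 * 3912 + (80042 - 88921) * 0.34 = 647156.0 N = 647.2 kN

647.2 kN


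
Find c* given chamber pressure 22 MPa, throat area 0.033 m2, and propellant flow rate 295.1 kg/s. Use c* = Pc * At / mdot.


c* = 22e6 * 0.033 / 295.1 = 2460 m/s

2460 m/s


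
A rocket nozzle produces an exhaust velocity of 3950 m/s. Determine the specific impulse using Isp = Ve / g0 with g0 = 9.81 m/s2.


Isp = Ve / g0 = 3950 / 9.81 = 402.7 s

402.7 s


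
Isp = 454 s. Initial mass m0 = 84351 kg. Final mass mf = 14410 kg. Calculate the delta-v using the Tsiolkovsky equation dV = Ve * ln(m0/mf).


Ve = 454 * 9.81 = 4453.74 m/s
dV = 4453.74 * ln(84351/14410) = 7870 m/s

7870 m/s


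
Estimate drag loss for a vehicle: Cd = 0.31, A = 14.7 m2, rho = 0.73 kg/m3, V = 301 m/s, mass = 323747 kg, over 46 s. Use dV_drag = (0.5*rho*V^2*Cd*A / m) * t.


D = 0.5 * 0.73 * 301^2 * 0.31 * 14.7 = 150697.1 N
a = 150697.1 / 323747 = 0.4655 m/s2
dV = 0.4655 * 46 = 21.4 m/s

21.4 m/s


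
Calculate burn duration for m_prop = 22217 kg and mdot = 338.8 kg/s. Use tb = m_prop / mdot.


tb = 22217 / 338.8 = 65.6 s

65.6 s


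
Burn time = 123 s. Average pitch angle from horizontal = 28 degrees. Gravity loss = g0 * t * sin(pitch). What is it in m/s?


GL = 9.81 * 123 * sin(28 deg) = 566 m/s

566 m/s


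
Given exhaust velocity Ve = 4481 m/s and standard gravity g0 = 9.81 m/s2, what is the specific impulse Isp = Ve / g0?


Isp = Ve / g0 = 4481 / 9.81 = 456.8 s

456.8 s


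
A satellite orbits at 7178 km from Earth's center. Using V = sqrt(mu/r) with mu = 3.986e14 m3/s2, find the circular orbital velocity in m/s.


V = sqrt(3.986e14 / 7178000) = 7452 m/s

7452 m/s


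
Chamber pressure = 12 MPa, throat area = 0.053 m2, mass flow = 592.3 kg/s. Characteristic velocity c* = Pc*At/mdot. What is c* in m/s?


c* = 12e6 * 0.053 / 592.3 = 1074 m/s

1074 m/s


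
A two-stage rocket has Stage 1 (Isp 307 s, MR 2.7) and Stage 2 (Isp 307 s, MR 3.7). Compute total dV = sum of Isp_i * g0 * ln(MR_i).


dV1 = 307 * 9.81 * ln(2.7) = 2991.3 m/s
dV2 = 307 * 9.81 * ln(3.7) = 3940.3 m/s
Total dV = 2991.3 + 3940.3 = 6931.6 m/s ~ 6932 m/s

6932 m/s


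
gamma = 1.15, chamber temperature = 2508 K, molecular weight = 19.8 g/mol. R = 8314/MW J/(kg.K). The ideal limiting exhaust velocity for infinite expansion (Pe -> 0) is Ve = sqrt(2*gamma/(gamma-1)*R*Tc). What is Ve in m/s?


R = 8314 / 19.8 = 419.9 J/(kg.K)
Ve = sqrt(2 * 1.15 / (1.15 - 1) * 419.9 * 2508) = 4018 m/s

4018 m/s


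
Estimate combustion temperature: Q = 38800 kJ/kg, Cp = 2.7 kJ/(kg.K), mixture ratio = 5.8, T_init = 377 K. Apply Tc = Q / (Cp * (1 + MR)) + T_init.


Tc = 38800 / (2.7 * (1 + 5.8)) + 377 = 2490 K

2490 K


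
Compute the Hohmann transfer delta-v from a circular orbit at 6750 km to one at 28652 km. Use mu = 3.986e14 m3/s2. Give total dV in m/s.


V1 = sqrt(mu/r1) = 7684.52 m/s
dV1 = V1*(sqrt(2*r2/(r1+r2)) - 1) = 2092.25 m/s
V2 = sqrt(mu/r2) = 3729.85 m/s
dV2 = V2*(1 - sqrt(2*r1/(r1+r2))) = 1426.58 m/s
Total dV = 3519 m/s

3519 m/s


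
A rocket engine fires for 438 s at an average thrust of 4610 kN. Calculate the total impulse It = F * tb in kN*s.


It = 4610 * 438 = 2019180 kN*s

2019180 kN*s


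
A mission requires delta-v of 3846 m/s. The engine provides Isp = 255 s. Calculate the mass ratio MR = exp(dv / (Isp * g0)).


Ve = 255 * 9.81 = 2501.55 m/s
MR = exp(3846 / 2501.55) = 4.653

4.653


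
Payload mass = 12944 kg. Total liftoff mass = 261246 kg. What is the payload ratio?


PR = 12944 / 261246 = 0.0495

0.0495


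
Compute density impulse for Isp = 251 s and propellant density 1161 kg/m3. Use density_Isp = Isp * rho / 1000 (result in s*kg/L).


rho*Isp = 251 * 1161 / 1000 = 291 s*kg/L

291 s*kg/L


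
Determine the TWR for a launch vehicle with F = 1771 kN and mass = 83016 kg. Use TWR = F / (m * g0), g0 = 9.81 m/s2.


TWR = 1771000 / (83016 * 9.81) = 2.17

2.17


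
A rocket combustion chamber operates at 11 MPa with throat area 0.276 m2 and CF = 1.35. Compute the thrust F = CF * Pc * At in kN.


F = 1.35 * 11e6 * 0.276 = 4.0986e+06 N = 4098.6 kN

4098.6 kN


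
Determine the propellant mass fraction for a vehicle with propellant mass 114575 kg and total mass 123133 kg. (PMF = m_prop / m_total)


PMF = 114575 / 123133 = 0.93

0.93


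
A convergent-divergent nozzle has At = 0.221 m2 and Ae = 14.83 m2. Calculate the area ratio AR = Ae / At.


AR = 14.83 / 0.221 = 67.1

67.1


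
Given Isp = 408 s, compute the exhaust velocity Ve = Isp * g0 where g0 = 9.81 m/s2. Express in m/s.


Ve = Isp * g0 = 408 * 9.81 = 4002.5 m/s

4002.5 m/s
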